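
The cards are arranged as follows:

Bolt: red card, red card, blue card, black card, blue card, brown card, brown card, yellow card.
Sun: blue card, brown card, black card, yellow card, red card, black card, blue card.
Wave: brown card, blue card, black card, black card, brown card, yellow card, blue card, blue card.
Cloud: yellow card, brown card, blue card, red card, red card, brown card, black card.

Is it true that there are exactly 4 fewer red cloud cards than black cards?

True

red cloud cards: 2.
black cards: 6.
The claim requires 6 − 2 (= 4) to equal 4, which holds.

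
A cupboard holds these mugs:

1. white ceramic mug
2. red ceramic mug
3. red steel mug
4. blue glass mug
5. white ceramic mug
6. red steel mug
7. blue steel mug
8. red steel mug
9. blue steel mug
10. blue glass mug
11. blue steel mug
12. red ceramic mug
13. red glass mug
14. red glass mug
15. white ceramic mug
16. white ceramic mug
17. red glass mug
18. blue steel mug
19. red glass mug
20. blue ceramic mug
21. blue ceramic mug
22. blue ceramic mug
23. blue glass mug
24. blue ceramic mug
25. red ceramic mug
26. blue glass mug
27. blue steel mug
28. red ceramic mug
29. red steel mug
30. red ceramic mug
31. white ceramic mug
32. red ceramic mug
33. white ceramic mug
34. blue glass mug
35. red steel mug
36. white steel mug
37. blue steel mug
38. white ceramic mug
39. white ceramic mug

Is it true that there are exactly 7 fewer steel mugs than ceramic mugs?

False

steel mugs: 12.
ceramic mugs: 18.
The claim requires 18 − 12 (= 6) to equal 7, which does not hold.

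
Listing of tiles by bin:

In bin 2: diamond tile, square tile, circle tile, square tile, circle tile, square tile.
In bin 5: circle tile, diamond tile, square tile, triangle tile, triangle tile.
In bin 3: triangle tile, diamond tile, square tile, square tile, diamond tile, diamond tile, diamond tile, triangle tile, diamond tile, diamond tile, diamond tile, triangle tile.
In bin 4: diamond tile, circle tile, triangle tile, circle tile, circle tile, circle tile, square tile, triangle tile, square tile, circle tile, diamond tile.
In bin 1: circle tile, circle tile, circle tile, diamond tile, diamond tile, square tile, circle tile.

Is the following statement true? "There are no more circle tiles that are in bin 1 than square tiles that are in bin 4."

False

circle tiles in bin 1: 4.
square tiles in bin 4: 2.
The claim requires 4 ≤ 2, which does not hold.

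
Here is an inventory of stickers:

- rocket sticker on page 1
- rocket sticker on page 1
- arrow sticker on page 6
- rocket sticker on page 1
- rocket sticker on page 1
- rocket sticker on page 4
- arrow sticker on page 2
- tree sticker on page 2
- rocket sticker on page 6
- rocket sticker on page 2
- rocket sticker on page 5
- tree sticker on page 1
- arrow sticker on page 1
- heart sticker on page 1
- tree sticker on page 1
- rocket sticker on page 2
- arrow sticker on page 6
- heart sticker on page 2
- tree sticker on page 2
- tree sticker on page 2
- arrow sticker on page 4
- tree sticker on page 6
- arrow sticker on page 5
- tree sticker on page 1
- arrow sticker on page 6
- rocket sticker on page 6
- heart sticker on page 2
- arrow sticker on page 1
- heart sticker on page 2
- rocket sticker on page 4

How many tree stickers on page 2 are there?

3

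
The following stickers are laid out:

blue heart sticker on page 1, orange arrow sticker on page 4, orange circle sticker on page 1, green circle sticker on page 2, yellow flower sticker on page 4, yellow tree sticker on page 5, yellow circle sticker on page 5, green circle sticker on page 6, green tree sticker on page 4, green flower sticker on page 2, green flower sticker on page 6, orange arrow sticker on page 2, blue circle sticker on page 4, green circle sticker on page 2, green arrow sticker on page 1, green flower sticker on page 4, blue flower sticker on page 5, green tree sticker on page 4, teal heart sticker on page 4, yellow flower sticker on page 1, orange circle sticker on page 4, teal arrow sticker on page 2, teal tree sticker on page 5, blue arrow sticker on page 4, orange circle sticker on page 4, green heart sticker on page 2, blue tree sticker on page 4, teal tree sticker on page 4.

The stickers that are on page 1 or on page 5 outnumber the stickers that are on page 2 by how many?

2

stickers on page 1 or on page 5: 8.
stickers on page 2: 6.
8 − 6 = 2.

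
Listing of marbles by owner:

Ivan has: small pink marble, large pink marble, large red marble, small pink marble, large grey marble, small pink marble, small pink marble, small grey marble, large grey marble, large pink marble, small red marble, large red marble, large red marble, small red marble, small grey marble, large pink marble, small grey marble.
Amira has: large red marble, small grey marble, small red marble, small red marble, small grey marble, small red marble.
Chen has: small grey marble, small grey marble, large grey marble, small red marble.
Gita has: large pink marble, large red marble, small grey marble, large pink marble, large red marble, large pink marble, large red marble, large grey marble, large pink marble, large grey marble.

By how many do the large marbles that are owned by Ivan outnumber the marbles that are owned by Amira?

2

large marbles owned by Ivan: 8.
marbles owned by Amira: 6.
8 − 6 = 2.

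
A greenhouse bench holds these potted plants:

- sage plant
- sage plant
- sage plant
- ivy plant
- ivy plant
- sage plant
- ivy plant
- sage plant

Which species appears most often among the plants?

sage

Counts by species: sage 5, ivy 3.
The maximum is 5, held uniquely by sage.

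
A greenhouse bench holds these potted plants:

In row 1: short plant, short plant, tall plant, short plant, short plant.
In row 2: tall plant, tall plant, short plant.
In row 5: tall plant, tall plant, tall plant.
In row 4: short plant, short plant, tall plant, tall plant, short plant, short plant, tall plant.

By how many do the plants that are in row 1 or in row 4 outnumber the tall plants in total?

3

plants in row 1 or in row 4: 12.
tall plants: 9.
12 − 9 = 3.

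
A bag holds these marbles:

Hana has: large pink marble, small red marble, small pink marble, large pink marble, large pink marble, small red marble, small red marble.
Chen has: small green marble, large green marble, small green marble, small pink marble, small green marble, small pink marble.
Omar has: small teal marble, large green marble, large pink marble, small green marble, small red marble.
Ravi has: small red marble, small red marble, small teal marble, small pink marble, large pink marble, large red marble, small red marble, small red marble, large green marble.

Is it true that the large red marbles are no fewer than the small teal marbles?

large red marbles: 1.
small teal marbles: 2.
The claim requires 1 ≥ 2, which does not hold.

False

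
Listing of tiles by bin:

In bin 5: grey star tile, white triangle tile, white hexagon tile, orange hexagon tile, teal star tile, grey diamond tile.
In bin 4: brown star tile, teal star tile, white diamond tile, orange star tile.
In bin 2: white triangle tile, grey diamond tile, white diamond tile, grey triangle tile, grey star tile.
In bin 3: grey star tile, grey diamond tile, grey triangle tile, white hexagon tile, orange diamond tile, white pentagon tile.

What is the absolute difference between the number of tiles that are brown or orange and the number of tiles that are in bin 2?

tiles that are brown or orange: 4. tiles in bin 2: 5.
|4 − 5| = 5 − 4 = 1.

1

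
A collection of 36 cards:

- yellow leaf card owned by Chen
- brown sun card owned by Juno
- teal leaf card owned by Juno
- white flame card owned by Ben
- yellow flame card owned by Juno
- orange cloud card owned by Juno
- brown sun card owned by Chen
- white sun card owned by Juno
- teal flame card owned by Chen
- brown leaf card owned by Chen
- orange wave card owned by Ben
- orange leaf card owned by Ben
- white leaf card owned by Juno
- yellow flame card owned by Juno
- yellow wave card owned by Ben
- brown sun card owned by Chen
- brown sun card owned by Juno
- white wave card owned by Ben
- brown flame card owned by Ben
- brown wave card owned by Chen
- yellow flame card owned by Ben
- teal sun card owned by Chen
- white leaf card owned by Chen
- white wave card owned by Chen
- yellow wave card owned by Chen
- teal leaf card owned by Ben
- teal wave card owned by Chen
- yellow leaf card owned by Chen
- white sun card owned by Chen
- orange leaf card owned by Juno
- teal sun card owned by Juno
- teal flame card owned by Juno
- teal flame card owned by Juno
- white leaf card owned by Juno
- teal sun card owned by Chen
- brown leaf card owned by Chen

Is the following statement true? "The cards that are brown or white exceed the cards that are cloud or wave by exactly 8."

There are 16 cards that are brown or white.
There are 8 cards that are cloud or wave.
The claim requires 16 − 8 (= 8) to equal 8, which holds.

True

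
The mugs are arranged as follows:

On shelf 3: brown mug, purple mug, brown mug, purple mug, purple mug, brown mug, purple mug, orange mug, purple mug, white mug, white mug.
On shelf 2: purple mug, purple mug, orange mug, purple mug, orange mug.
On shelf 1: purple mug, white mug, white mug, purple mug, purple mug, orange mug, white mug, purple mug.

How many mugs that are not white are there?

Total mugs: 24; with the excluded value: 5; remaining 24 − 5 = 19.

19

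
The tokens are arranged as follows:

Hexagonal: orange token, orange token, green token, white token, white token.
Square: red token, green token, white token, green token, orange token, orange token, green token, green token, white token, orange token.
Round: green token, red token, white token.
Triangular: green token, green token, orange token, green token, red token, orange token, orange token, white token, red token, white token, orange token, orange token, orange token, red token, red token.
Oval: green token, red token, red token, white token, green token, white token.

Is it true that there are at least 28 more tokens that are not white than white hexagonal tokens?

There are 30 tokens that are not white.
There are 2 white hexagonal tokens.
The claim requires 30 − 2 = 28 ≥ 28, which holds.

True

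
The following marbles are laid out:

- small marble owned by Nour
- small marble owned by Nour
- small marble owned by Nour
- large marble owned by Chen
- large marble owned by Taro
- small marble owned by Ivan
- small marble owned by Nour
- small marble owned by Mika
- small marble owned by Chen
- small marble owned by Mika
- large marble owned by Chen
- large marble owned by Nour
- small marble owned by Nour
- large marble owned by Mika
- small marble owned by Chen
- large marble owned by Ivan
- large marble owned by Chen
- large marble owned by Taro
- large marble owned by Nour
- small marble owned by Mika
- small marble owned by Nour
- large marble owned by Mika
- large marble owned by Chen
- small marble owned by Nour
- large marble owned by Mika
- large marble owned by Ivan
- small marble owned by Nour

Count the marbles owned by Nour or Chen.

16

Chen: 6; Nour: 10; together 6 + 10 = 16.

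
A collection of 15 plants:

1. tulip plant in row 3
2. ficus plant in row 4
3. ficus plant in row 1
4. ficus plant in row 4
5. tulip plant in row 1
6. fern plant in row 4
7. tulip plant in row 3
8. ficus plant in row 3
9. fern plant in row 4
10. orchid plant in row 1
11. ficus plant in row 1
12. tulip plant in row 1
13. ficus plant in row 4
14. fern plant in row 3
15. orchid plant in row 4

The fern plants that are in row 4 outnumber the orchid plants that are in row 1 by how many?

1

fern plants in row 4: 2.
orchid plants in row 1: 1.
2 − 1 = 1.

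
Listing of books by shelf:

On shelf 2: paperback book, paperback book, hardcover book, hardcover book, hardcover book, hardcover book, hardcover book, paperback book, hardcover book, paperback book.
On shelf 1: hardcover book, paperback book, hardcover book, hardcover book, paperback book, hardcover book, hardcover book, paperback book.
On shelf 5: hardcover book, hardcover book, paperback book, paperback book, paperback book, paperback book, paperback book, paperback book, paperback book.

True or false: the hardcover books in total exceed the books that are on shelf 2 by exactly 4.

hardcover books: 13.
books on shelf 2: 10.
The claim requires 13 − 10 (= 3) to equal 4, which does not hold.

False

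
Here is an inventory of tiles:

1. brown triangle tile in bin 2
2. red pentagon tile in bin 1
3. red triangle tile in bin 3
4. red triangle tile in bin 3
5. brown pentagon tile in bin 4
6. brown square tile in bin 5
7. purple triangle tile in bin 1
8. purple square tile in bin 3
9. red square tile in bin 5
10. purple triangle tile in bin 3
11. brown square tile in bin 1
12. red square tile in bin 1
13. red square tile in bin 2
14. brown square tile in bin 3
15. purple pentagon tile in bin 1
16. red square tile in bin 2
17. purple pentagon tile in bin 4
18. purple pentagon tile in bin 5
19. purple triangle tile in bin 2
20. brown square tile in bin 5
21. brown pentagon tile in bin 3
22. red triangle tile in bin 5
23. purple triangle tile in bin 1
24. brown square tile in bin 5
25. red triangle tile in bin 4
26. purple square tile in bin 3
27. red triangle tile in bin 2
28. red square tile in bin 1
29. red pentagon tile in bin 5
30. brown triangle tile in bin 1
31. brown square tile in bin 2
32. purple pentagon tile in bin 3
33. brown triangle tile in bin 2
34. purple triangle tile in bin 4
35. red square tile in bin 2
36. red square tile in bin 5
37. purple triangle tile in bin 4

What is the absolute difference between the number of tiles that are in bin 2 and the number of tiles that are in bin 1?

0

tiles in bin 2: 8. tiles in bin 1: 8.
|8 − 8| = 8 − 8 = 0.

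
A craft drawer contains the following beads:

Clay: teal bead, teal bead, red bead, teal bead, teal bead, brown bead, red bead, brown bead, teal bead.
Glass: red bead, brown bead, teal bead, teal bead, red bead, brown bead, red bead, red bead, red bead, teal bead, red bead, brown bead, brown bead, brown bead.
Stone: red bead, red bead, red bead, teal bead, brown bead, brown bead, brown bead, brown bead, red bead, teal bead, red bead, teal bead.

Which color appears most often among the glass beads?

Counts by color (restricted to glass beads): red 6, brown 5, teal 3.
The maximum is 6, held uniquely by red.

red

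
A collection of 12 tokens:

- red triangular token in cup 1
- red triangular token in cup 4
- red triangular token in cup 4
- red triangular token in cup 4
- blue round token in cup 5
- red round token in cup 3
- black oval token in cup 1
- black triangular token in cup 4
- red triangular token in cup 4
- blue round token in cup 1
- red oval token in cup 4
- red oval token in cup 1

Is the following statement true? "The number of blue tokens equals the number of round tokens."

|blue tokens| = 2.
|round tokens| = 3.
The claim requires 2 = 3, which does not hold.

False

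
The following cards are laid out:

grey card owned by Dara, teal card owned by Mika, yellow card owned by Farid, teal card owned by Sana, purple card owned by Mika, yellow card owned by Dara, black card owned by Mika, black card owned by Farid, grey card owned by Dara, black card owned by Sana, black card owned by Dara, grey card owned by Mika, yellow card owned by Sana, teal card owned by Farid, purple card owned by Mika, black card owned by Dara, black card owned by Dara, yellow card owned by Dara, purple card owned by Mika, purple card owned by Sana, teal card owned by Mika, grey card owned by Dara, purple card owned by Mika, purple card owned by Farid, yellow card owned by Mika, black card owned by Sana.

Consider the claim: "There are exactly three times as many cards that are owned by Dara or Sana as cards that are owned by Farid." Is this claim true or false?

False

cards owned by Dara or Sana: 13.
cards owned by Farid: 4.
The claim requires 13 = 3 × 4 = 12, which does not hold.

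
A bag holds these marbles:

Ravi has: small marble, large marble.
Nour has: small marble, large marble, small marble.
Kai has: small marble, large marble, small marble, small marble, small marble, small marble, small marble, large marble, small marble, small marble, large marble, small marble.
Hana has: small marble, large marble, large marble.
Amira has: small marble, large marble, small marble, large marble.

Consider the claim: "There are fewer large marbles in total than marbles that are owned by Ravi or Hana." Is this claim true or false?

False

large marbles: 9.
marbles owned by Ravi or Hana: 5.
The claim requires 9 < 5, which does not hold.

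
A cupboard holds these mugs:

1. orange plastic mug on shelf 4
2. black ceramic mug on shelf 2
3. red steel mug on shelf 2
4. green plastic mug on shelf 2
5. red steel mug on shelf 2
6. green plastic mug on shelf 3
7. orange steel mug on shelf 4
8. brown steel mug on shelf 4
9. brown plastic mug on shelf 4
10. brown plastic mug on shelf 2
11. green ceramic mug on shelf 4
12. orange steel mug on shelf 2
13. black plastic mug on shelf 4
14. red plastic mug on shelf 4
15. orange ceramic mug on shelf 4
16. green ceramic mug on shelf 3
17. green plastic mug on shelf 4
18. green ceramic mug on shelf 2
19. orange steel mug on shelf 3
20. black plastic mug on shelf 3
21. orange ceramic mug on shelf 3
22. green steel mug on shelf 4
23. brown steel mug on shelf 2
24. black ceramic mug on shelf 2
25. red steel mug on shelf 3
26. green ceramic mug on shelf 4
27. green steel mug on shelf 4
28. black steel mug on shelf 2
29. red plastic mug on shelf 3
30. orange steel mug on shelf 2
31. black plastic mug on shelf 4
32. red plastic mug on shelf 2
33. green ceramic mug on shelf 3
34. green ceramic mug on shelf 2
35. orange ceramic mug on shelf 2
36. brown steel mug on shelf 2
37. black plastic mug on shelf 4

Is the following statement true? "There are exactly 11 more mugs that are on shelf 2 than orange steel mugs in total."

There are 15 mugs on shelf 2.
There are 4 orange steel mugs.
The claim requires 15 − 4 (= 11) to equal 11, which holds.

True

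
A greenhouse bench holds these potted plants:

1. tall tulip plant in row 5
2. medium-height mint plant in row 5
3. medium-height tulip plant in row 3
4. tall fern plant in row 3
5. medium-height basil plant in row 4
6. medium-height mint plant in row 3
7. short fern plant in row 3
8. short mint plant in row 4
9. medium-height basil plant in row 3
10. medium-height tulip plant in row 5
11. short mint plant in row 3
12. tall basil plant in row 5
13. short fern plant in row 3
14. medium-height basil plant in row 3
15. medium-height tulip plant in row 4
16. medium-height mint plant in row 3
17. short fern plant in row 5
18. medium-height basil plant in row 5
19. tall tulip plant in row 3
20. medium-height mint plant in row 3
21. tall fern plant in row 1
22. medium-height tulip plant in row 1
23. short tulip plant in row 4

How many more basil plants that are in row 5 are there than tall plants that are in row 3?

0

basil plants in row 5: 2.
tall plants in row 3: 2.
2 − 2 = 0.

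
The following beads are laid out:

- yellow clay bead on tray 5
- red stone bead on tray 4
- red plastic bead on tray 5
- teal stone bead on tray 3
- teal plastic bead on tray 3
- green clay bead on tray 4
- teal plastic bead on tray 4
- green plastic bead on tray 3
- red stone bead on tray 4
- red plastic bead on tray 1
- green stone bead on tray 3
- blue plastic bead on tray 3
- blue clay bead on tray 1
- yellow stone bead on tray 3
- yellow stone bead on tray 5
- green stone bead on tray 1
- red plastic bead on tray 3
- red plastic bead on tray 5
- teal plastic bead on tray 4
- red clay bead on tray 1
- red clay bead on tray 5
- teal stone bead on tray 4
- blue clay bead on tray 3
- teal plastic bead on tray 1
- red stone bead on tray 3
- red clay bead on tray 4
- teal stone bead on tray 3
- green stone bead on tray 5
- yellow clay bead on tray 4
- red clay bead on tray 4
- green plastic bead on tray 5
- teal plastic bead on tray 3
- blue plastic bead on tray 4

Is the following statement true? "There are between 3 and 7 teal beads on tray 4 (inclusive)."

True

|teal beads on tray 4| = 3.
The claim requires 3 ≤ 3 ≤ 7, which holds.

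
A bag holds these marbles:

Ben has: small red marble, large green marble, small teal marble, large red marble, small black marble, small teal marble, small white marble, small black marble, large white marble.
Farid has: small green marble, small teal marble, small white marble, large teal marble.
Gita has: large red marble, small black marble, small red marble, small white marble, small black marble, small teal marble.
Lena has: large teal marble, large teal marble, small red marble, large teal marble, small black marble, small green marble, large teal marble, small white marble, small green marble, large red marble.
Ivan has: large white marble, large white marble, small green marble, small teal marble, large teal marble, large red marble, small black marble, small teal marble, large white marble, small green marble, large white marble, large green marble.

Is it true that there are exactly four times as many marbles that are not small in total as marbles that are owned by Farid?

|marbles that are not small| = 17.
|marbles owned by Farid| = 4.
The claim requires 17 = 4 × 4 = 16, which does not hold.

False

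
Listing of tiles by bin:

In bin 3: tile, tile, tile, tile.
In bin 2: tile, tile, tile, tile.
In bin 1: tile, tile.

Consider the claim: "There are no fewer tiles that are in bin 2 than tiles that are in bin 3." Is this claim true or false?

True

|tiles in bin 2| = 4.
|tiles in bin 3| = 4.
The claim requires 4 ≥ 4, which holds.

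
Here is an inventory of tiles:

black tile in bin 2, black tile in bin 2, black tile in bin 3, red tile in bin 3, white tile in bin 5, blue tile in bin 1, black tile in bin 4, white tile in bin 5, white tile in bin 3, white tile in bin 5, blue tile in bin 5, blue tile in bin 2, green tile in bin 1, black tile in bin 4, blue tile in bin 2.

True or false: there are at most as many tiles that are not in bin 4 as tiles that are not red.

True

There are 13 tiles that are not in bin 4.
There are 14 tiles that are not red.
The claim requires 13 ≤ 14, which holds.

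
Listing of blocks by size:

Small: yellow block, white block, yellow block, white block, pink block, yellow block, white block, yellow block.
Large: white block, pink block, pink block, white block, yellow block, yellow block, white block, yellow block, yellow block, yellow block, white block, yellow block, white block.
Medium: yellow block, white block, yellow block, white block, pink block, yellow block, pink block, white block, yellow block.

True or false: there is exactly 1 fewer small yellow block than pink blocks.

small yellow blocks: 4.
pink blocks: 5.
The claim requires 5 − 4 (= 1) to equal 1, which holds.

True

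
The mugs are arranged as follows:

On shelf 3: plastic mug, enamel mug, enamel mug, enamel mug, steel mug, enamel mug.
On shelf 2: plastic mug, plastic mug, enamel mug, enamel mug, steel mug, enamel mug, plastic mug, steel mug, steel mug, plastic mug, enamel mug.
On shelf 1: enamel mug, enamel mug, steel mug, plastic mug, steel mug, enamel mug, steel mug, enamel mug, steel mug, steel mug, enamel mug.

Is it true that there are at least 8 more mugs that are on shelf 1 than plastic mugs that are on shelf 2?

False

|mugs on shelf 1| = 11.
|plastic mugs on shelf 2| = 4.
The claim requires 11 − 4 = 7 ≥ 8, which does not hold.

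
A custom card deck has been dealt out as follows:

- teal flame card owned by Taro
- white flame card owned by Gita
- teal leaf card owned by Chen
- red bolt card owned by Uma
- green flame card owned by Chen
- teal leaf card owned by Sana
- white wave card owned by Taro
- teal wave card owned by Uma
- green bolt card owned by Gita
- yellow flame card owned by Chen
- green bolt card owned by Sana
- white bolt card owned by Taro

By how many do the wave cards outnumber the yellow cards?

1

wave cards: 2.
yellow cards: 1.
2 − 1 = 1.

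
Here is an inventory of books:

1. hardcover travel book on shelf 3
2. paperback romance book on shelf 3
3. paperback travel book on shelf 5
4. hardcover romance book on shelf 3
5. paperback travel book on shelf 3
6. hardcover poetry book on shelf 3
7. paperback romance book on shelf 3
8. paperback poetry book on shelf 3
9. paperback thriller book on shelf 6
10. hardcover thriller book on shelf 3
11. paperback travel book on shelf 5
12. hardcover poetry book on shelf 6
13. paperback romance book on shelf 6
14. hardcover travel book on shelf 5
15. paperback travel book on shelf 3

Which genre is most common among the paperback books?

Counts by genre (restricted to paperback books): travel 4, romance 3, thriller 1, poetry 1.
The maximum is 4, held uniquely by travel.

travel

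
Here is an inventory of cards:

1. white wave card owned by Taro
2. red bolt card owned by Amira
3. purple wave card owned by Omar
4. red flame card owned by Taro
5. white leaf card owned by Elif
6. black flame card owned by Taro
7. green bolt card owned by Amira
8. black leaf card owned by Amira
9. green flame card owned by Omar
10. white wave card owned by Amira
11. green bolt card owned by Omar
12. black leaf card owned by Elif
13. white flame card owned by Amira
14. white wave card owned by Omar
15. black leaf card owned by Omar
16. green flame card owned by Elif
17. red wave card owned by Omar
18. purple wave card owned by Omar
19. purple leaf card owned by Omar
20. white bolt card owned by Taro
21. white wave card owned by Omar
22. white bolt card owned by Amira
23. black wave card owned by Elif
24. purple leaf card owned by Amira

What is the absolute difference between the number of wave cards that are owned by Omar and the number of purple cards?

wave cards owned by Omar: 5. purple cards: 4.
|5 − 4| = 5 − 4 = 1.

1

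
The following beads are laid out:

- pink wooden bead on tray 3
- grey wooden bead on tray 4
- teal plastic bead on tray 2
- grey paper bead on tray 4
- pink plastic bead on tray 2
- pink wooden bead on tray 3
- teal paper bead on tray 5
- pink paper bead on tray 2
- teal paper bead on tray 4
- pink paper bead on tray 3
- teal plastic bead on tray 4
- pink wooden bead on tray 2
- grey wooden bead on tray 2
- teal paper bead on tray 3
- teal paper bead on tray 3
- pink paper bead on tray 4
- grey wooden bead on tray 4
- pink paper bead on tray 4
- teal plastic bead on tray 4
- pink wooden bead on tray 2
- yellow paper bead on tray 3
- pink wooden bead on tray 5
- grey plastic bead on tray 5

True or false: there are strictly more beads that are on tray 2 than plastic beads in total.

beads on tray 2: 6.
plastic beads: 5.
The claim requires 6 > 5, which holds.

True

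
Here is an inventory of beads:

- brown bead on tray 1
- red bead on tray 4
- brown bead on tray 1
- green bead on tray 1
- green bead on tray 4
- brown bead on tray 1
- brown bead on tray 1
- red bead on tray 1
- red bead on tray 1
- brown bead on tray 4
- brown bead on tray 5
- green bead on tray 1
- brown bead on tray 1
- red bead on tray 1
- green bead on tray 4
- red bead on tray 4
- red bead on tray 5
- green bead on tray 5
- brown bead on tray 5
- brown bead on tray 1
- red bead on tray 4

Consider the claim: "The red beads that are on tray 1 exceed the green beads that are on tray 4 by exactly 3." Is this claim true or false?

red beads on tray 1: 3.
green beads on tray 4: 2.
The claim requires 3 − 2 (= 1) to equal 3, which does not hold.

False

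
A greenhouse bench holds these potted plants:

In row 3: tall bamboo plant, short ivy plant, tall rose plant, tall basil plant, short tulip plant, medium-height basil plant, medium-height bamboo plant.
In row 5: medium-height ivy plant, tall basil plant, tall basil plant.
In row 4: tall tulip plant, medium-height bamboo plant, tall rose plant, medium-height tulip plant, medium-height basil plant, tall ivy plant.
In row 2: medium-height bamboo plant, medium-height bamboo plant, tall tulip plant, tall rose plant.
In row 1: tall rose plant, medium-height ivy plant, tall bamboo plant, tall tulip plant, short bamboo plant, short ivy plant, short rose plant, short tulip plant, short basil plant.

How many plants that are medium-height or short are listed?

16

medium-height: 9; short: 7; together 9 + 7 = 16.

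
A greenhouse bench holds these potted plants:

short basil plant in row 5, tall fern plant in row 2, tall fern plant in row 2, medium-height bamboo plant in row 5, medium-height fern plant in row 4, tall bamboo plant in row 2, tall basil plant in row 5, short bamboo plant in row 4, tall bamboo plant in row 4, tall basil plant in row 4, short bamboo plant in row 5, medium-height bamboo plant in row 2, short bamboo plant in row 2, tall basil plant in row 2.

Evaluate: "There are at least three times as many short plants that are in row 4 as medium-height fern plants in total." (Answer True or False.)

False

|short plants in row 4| = 1.
|medium-height fern plants| = 1.
The claim requires 1 ≥ 3 × 1 = 3, which does not hold.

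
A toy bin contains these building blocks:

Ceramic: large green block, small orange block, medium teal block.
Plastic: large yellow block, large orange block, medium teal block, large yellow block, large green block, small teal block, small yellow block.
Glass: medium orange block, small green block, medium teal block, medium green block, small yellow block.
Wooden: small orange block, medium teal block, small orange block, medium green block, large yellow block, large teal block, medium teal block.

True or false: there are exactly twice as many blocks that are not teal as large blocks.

blocks that are not teal: 15.
large blocks: 7.
The claim requires 15 = 2 × 7 = 14, which does not hold.

False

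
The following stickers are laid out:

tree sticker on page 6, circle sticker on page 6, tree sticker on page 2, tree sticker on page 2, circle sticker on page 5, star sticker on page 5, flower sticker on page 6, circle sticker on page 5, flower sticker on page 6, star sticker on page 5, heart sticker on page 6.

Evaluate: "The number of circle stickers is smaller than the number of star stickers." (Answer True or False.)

There are 3 circle stickers.
There are 2 star stickers.
The claim requires 3 < 2, which does not hold.

False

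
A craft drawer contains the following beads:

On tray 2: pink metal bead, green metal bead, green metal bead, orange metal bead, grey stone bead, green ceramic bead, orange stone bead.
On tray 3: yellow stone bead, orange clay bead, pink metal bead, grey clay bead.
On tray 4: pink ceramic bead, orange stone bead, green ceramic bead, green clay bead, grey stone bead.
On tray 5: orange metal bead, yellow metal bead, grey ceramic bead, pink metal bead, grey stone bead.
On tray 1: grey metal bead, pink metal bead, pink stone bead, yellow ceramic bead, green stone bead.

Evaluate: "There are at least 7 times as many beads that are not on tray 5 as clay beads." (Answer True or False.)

True

beads that are not on tray 5: 21.
clay beads: 3.
The claim requires 21 ≥ 7 × 3 = 21, which holds.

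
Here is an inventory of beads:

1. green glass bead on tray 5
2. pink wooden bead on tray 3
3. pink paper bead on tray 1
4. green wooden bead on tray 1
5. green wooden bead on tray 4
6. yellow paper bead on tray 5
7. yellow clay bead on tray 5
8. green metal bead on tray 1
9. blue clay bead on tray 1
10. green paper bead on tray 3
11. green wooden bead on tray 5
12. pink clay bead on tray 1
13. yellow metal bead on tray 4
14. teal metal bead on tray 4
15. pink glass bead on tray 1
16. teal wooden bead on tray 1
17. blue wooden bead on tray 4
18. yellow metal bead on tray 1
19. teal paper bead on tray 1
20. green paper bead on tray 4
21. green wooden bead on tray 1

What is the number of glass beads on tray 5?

1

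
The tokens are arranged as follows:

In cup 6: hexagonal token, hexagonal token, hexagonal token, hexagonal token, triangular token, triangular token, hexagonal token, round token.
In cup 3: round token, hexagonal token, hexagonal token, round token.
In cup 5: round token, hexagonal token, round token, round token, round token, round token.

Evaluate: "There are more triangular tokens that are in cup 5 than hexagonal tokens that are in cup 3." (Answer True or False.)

False

|triangular tokens in cup 5| = 0.
|hexagonal tokens in cup 3| = 2.
The claim requires 0 > 2, which does not hold.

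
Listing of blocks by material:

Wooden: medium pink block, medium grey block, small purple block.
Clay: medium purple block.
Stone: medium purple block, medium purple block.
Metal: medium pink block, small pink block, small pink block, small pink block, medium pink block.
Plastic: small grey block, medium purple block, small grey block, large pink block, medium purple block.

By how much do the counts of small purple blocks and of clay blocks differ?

0

small purple blocks: 1. clay blocks: 1.
|1 − 1| = 1 − 1 = 0.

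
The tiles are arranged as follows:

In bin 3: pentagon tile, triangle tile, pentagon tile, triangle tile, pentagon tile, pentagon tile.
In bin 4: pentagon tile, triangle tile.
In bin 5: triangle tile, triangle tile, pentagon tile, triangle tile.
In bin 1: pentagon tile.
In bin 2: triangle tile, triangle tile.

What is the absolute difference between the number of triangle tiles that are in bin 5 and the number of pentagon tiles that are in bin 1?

2

triangle tiles in bin 5: 3. pentagon tiles in bin 1: 1.
|3 − 1| = 3 − 1 = 2.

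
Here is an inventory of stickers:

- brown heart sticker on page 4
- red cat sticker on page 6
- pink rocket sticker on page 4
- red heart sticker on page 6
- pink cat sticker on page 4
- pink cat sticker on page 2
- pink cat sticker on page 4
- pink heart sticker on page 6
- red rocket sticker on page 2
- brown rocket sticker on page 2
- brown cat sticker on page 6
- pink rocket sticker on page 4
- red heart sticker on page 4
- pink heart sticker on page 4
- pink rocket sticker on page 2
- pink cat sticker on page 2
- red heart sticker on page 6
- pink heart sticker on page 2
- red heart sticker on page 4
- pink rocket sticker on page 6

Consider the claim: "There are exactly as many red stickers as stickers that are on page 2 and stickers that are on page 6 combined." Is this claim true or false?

False

red stickers: 6.
stickers on page 2: 6; stickers on page 6: 6; combined: 6 + 6 = 12.
The claim requires 6 = 12, which does not hold.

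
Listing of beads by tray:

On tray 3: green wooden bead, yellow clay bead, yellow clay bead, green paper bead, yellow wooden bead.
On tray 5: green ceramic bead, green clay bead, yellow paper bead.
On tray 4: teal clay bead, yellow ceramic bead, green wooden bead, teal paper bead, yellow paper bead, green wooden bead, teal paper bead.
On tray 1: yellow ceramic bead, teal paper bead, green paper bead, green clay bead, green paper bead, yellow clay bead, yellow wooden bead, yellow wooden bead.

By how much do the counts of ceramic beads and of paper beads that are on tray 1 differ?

ceramic beads: 3. paper beads on tray 1: 3.
|3 − 3| = 3 − 3 = 0.

0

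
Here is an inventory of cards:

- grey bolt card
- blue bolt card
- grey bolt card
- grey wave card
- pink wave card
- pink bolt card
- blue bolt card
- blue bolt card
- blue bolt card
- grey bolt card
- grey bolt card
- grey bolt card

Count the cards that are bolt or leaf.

bolt: 10; leaf: 0; together 10 + 0 = 10.

10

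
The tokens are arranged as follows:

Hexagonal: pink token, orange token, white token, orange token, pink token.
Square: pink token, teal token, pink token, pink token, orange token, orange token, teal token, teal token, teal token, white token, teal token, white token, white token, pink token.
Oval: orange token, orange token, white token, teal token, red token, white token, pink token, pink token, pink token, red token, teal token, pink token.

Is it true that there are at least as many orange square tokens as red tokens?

|orange square tokens| = 2.
|red tokens| = 2.
The claim requires 2 ≥ 2, which holds.

True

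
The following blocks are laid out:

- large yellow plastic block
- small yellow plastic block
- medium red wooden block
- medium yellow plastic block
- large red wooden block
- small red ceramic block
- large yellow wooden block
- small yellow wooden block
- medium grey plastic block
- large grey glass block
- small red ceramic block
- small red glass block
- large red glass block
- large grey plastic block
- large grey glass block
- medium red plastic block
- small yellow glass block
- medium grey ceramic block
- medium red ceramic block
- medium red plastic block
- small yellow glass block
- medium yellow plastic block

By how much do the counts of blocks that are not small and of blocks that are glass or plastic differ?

1

blocks that are not small: 15. blocks that are glass or plastic: 14.
|15 − 14| = 15 − 14 = 1.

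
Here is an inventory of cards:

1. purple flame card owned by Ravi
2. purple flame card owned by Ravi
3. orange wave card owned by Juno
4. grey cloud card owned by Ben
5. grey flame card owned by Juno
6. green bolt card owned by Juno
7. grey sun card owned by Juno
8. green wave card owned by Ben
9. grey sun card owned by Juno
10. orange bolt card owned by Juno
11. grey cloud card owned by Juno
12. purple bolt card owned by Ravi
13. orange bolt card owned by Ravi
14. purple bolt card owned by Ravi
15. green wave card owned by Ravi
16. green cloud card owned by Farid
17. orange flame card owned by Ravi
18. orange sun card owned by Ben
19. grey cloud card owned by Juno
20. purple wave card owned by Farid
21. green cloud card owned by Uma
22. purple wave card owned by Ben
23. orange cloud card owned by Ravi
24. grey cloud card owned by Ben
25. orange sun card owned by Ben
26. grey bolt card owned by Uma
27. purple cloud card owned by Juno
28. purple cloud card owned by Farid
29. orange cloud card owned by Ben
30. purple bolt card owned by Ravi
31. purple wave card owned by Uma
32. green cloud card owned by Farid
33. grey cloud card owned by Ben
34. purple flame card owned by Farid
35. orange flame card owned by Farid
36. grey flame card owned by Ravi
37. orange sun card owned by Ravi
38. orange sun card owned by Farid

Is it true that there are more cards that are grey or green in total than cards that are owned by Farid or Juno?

cards that are grey or green: 16.
cards owned by Farid or Juno: 16.
The claim requires 16 > 16, which does not hold.

False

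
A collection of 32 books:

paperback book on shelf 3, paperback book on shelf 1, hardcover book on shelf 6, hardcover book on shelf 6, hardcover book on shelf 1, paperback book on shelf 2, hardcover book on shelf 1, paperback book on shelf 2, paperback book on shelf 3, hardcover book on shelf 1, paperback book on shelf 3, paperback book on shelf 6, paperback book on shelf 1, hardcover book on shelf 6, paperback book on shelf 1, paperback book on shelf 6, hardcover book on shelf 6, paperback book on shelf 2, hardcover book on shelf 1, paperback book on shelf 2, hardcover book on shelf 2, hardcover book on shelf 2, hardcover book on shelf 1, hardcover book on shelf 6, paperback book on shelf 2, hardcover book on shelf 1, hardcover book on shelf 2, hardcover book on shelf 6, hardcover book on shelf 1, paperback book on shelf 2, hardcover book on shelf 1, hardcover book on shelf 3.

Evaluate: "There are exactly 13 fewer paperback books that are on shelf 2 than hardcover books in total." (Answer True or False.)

False

There are 6 paperback books on shelf 2.
There are 18 hardcover books.
The claim requires 18 − 6 (= 12) to equal 13, which does not hold.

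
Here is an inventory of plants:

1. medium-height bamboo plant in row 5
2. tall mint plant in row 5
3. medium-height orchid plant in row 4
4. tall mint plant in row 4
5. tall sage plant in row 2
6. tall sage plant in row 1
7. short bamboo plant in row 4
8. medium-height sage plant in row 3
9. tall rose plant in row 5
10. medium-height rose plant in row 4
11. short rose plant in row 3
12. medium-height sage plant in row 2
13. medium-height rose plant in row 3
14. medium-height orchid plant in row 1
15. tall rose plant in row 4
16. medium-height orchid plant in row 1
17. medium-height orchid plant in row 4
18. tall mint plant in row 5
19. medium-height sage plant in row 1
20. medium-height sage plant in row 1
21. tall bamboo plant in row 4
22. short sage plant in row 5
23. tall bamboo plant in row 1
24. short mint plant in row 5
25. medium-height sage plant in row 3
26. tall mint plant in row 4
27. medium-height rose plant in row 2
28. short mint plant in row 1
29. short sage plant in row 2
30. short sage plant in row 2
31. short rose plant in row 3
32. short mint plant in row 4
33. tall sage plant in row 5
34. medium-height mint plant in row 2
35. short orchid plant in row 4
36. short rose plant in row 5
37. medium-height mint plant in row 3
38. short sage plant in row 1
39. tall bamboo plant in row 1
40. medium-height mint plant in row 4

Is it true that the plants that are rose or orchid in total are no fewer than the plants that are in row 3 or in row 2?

|plants that are rose or orchid| = 13.
|plants in row 3 or in row 2| = 12.
The claim requires 13 ≥ 12, which holds.

True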